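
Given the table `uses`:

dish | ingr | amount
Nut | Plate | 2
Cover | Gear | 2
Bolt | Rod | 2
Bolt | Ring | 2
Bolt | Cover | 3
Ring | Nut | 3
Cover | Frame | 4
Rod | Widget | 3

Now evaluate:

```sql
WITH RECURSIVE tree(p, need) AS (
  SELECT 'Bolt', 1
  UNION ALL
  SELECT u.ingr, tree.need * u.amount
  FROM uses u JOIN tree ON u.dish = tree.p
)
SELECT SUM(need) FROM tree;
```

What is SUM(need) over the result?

Base: (Bolt, need=1).
Iteration 1: components of {Bolt} -> Cover = 1*3 = 3, Ring = 1*2 = 2, Rod = 1*2 = 2.
Iteration 2: components of {Cover,Ring,Rod} -> Frame = 3*4 = 12, Gear = 3*2 = 6, Nut = 2*3 = 6, Widget = 2*3 = 6.
Iteration 3: components of {Frame,Gear,Nut,Widget} -> Plate = 6*2 = 12.
Iteration 4: no further components; recursion stops.
SUM(need) = 1 + 3 + 2 + 2 + 12 + 6 + 6 + 6 + 12 = 50.

50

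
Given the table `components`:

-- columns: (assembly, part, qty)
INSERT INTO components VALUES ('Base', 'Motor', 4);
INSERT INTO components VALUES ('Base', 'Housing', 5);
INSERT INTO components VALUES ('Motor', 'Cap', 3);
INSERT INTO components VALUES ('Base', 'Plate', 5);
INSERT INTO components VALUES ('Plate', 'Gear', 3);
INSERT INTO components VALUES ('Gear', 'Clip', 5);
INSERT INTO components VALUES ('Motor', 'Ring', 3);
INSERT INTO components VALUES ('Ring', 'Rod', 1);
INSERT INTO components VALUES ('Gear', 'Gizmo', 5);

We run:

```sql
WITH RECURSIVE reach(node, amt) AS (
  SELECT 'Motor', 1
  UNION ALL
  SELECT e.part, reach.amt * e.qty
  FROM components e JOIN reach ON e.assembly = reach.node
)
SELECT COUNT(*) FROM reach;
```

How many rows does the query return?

4

Base: (Motor, amt=1).
Iteration 1: components of {Motor} -> Cap = 1*3 = 3, Ring = 1*3 = 3.
Iteration 2: components of {Cap,Ring} -> Rod = 3*1 = 3.
Iteration 3: no further components; recursion stops.
Total rows emitted: 4.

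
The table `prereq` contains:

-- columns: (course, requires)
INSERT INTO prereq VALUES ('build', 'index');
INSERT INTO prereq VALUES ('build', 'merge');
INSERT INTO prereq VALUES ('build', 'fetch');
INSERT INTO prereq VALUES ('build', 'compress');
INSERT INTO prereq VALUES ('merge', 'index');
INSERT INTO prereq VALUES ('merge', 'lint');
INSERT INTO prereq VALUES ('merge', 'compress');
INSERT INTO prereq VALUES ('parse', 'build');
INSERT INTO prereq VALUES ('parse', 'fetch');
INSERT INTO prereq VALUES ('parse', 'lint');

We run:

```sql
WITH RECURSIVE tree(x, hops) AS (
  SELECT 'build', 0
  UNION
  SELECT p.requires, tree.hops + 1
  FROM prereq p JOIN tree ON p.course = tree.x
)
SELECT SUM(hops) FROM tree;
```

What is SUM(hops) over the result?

10

Base: (build, hops=0).
Iteration 1: edges from {build} -> (compress, hops=1), (fetch, hops=1), (index, hops=1), (merge, hops=1).
Iteration 2: edges from {compress,fetch,index,merge} -> (compress, hops=2), (index, hops=2), (lint, hops=2).
Iteration 3: no outgoing edges from {compress,index,lint}; recursion stops.
SUM(hops) = 0 + 1 + 1 + 1 + 1 + 2 + 2 + 2 = 10.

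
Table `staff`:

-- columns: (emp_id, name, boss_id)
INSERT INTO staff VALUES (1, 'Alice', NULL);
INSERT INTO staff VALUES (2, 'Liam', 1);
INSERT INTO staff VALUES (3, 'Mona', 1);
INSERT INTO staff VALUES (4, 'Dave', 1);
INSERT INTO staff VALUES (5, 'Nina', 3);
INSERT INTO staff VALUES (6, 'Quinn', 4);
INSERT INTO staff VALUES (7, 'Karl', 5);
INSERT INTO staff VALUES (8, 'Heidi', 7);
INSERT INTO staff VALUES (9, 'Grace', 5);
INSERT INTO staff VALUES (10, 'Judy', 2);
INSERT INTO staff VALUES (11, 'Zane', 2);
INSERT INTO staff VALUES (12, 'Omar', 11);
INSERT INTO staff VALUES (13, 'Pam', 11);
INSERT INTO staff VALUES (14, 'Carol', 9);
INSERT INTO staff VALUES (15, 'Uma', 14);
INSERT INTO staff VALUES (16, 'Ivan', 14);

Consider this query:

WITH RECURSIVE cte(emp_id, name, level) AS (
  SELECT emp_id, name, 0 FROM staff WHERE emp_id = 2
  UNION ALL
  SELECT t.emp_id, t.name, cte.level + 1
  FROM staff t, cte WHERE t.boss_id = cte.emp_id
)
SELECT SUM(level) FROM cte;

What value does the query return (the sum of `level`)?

Base: emp_id=2 (Liam) at level 0.
Iteration 1: rows with boss_id in {2} -> Judy (id 10, level 1), Zane (id 11, level 1).
Iteration 2: rows with boss_id in {10,11} -> Omar (id 12, level 2), Pam (id 13, level 2).
Iteration 3: no rows with boss_id in {12,13}; recursion stops.
SUM(level) = 0 + 1 + 1 + 2 + 2 = 6.

6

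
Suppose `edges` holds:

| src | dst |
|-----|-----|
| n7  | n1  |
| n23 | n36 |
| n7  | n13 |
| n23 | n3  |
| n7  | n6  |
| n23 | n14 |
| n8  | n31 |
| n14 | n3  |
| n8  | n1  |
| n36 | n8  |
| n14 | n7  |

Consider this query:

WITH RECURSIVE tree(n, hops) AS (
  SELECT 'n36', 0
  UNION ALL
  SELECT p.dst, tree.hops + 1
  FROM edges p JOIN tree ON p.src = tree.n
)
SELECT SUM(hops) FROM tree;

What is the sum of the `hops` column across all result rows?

5

Base: (n36, hops=0).
Iteration 1: edges from {n36} -> (n8, hops=1).
Iteration 2: edges from {n8} -> (n1, hops=2), (n31, hops=2).
Iteration 3: no outgoing edges from {n1,n31}; recursion stops.
SUM(hops) = 0 + 1 + 2 + 2 = 5.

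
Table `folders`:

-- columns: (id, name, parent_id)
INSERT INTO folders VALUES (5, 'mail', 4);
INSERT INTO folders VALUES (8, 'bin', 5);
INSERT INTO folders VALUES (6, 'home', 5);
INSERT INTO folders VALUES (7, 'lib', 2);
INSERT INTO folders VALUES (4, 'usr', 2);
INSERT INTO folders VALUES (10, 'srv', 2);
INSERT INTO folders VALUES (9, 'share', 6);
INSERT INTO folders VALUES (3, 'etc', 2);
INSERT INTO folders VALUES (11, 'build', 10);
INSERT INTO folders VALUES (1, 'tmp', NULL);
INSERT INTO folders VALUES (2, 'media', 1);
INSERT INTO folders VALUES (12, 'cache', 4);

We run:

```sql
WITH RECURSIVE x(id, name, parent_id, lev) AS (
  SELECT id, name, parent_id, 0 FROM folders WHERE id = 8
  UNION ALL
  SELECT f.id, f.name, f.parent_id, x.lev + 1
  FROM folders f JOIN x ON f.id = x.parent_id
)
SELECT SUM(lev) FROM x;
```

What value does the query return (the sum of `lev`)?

10

Base: id=8 (bin), parent_id=5, lev 0.
Iteration 1: join on id=5 -> mail (id 5, parent_id=4, lev 1).
Iteration 2: join on id=4 -> usr (id 4, parent_id=2, lev 2).
Iteration 3: join on id=2 -> media (id 2, parent_id=1, lev 3).
Iteration 4: join on id=1 -> tmp (id 1, parent_id=NULL, lev 4).
Iteration 5: parent_id is NULL; no match; recursion stops.
SUM(lev) = 0 + 1 + 2 + 3 + 4 = 10.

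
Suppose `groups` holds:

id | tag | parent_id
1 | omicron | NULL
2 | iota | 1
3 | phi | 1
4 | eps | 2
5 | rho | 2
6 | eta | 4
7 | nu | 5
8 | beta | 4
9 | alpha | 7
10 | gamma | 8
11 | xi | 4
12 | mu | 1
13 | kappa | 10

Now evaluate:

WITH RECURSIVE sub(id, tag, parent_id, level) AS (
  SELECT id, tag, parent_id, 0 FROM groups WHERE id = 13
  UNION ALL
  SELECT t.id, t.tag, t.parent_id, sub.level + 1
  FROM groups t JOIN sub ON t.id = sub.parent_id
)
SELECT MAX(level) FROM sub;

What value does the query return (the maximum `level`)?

Base: id=13 (kappa), parent_id=10, level 0.
Iteration 1: join on id=10 -> gamma (id 10, parent_id=8, level 1).
Iteration 2: join on id=8 -> beta (id 8, parent_id=4, level 2).
Iteration 3: join on id=4 -> eps (id 4, parent_id=2, level 3).
Iteration 4: join on id=2 -> iota (id 2, parent_id=1, level 4).
Iteration 5: join on id=1 -> omicron (id 1, parent_id=NULL, level 5).
Iteration 6: parent_id is NULL; no match; recursion stops.
level values: 0, 1, 2, 3, 4, 5; the maximum is 5.

5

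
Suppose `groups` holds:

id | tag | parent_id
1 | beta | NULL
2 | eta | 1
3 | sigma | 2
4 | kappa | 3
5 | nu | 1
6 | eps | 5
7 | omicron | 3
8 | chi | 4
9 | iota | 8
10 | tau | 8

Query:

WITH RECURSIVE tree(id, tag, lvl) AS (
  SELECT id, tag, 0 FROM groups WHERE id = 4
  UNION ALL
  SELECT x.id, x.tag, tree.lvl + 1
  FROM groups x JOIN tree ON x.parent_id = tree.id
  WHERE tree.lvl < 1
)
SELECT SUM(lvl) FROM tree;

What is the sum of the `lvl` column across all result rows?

1

Base: id=4 (kappa) at lvl 0.
Iteration 1: rows with parent_id in {4} -> chi (id 8, lvl 1).
Iteration 2: lvl < 1 fails for all current rows; recursion stops.
SUM(lvl) = 0 + 1 = 1.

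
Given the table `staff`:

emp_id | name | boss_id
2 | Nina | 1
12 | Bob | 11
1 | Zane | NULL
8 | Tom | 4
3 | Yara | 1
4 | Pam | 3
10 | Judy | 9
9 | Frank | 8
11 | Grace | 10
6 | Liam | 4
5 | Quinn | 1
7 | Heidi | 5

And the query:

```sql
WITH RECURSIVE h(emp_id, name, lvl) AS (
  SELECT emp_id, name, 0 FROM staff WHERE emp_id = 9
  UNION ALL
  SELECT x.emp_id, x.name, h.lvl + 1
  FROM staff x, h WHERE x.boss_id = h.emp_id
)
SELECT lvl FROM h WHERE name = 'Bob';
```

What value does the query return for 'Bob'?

3

Base: emp_id=9 (Frank) at lvl 0.
Iteration 1: rows with boss_id in {9} -> Judy (id 10, lvl 1).
Iteration 2: rows with boss_id in {10} -> Grace (id 11, lvl 2).
Iteration 3: rows with boss_id in {11} -> Bob (id 12, lvl 3).
Iteration 4: no rows with boss_id in {12}; recursion stops.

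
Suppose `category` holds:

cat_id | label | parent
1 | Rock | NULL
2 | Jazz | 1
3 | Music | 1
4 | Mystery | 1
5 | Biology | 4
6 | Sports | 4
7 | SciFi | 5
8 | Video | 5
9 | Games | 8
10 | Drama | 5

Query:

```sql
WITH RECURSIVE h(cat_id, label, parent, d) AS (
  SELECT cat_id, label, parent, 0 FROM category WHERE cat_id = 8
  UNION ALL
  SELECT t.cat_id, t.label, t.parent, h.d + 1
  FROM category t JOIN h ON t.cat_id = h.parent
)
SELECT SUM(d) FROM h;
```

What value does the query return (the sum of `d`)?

6

Base: cat_id=8 (Video), parent=5, d 0.
Iteration 1: join on cat_id=5 -> Biology (id 5, parent=4, d 1).
Iteration 2: join on cat_id=4 -> Mystery (id 4, parent=1, d 2).
Iteration 3: join on cat_id=1 -> Rock (id 1, parent=NULL, d 3).
Iteration 4: parent is NULL; no match; recursion stops.
SUM(d) = 0 + 1 + 2 + 3 = 6.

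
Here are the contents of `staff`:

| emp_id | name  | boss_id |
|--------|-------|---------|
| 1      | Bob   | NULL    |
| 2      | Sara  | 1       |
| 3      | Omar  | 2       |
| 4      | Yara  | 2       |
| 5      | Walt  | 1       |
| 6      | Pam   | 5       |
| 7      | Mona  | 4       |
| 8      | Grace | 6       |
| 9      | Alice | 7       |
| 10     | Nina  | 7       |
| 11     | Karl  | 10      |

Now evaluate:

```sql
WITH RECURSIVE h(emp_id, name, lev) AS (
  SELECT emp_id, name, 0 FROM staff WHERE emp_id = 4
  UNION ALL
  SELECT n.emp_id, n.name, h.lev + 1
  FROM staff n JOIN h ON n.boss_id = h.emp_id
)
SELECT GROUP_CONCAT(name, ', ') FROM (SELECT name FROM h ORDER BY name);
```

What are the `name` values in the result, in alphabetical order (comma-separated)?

Alice, Karl, Mona, Nina, Yara

Base: emp_id=4 (Yara) at lev 0.
Iteration 1: rows with boss_id in {4} -> Mona (id 7, lev 1).
Iteration 2: rows with boss_id in {7} -> Alice (id 9, lev 2), Nina (id 10, lev 2).
Iteration 3: rows with boss_id in {9,10} -> Karl (id 11, lev 3).
Iteration 4: no rows with boss_id in {11}; recursion stops.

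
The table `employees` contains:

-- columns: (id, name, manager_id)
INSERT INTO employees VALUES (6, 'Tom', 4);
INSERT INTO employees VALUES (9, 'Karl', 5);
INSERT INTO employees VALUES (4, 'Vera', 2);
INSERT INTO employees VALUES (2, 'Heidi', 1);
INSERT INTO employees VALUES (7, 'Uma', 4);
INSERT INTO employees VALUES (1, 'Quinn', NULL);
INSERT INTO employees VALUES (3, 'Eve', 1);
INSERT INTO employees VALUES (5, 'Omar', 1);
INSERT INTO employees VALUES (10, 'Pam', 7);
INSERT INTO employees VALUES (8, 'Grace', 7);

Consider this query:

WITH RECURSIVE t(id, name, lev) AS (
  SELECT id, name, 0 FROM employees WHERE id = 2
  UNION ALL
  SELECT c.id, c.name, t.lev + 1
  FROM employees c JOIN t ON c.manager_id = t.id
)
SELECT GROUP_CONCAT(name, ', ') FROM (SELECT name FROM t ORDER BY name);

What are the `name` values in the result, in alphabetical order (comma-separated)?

Base: id=2 (Heidi) at lev 0.
Iteration 1: rows with manager_id in {2} -> Vera (id 4, lev 1).
Iteration 2: rows with manager_id in {4} -> Tom (id 6, lev 2), Uma (id 7, lev 2).
Iteration 3: rows with manager_id in {6,7} -> Grace (id 8, lev 3), Pam (id 10, lev 3).
Iteration 4: no rows with manager_id in {8,10}; recursion stops.

Grace, Heidi, Pam, Tom, Uma, Vera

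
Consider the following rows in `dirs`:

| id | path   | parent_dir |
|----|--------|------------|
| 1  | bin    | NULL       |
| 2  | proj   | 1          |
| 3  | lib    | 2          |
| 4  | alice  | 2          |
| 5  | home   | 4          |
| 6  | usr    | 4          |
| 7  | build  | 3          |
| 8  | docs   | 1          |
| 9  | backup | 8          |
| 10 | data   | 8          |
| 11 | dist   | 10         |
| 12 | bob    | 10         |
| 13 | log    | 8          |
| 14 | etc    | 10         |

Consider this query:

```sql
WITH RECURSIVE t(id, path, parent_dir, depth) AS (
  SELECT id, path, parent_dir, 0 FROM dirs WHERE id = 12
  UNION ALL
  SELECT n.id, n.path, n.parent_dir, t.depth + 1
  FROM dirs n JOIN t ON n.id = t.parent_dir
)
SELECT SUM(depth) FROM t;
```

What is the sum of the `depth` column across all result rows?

Base: id=12 (bob), parent_dir=10, depth 0.
Iteration 1: join on id=10 -> data (id 10, parent_dir=8, depth 1).
Iteration 2: join on id=8 -> docs (id 8, parent_dir=1, depth 2).
Iteration 3: join on id=1 -> bin (id 1, parent_dir=NULL, depth 3).
Iteration 4: parent_dir is NULL; no match; recursion stops.
SUM(depth) = 0 + 1 + 2 + 3 = 6.

6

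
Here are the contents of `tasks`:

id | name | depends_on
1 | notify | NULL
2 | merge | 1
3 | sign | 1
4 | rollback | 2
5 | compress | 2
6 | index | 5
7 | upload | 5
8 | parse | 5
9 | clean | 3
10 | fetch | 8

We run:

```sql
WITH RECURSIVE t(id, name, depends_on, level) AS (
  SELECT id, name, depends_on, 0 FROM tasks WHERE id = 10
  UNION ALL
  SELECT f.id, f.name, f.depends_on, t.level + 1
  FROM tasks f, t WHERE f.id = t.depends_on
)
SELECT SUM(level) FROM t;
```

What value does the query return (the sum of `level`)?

Base: id=10 (fetch), depends_on=8, level 0.
Iteration 1: join on id=8 -> parse (id 8, depends_on=5, level 1).
Iteration 2: join on id=5 -> compress (id 5, depends_on=2, level 2).
Iteration 3: join on id=2 -> merge (id 2, depends_on=1, level 3).
Iteration 4: join on id=1 -> notify (id 1, depends_on=NULL, level 4).
Iteration 5: depends_on is NULL; no match; recursion stops.
SUM(level) = 0 + 1 + 2 + 3 + 4 = 10.

10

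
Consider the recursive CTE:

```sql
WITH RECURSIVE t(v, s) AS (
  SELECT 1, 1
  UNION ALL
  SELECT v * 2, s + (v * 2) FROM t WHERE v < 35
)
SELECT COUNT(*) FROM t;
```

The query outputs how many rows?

Base: v=1, s=1.
Iteration 1: 1 < 35 holds -> v = 1 * 2 = 2, s = 1 + 2 = 3.
Iteration 2: 2 < 35 holds -> v = 2 * 2 = 4, s = 3 + 4 = 7.
Iteration 3: 4 < 35 holds -> v = 4 * 2 = 8, s = 7 + 8 = 15.
Iteration 4: 8 < 35 holds -> v = 8 * 2 = 16, s = 15 + 16 = 31.
Iteration 5: 16 < 35 holds -> v = 16 * 2 = 32, s = 31 + 32 = 63.
Iteration 6: 32 < 35 holds -> v = 32 * 2 = 64, s = 63 + 64 = 127.
Iteration 7: 64 < 35 fails; recursion stops.
Total rows emitted: 7.

7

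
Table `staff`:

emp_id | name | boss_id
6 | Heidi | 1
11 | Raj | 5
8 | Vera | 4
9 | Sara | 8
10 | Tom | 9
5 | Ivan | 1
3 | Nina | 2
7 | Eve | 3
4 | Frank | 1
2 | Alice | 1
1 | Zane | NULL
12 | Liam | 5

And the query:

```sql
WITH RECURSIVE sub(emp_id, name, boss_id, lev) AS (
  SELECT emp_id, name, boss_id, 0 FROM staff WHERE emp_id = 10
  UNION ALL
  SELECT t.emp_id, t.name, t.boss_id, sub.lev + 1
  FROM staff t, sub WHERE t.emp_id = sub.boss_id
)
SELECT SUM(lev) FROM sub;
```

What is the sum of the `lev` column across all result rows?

10

Base: emp_id=10 (Tom), boss_id=9, lev 0.
Iteration 1: join on emp_id=9 -> Sara (id 9, boss_id=8, lev 1).
Iteration 2: join on emp_id=8 -> Vera (id 8, boss_id=4, lev 2).
Iteration 3: join on emp_id=4 -> Frank (id 4, boss_id=1, lev 3).
Iteration 4: join on emp_id=1 -> Zane (id 1, boss_id=NULL, lev 4).
Iteration 5: boss_id is NULL; no match; recursion stops.
SUM(lev) = 0 + 1 + 2 + 3 + 4 = 10.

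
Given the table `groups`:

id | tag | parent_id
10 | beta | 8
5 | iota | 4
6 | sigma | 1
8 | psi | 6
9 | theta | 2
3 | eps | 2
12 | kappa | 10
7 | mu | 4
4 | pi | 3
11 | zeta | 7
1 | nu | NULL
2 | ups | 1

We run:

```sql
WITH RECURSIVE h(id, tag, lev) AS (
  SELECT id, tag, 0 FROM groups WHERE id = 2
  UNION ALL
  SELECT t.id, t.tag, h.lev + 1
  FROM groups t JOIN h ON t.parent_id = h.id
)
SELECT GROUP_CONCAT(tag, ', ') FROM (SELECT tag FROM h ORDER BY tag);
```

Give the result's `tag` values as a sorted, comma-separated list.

Base: id=2 (ups) at lev 0.
Iteration 1: rows with parent_id in {2} -> eps (id 3, lev 1), theta (id 9, lev 1).
Iteration 2: rows with parent_id in {3,9} -> pi (id 4, lev 2).
Iteration 3: rows with parent_id in {4} -> iota (id 5, lev 3), mu (id 7, lev 3).
Iteration 4: rows with parent_id in {5,7} -> zeta (id 11, lev 4).
Iteration 5: no rows with parent_id in {11}; recursion stops.

eps, iota, mu, pi, theta, ups, zeta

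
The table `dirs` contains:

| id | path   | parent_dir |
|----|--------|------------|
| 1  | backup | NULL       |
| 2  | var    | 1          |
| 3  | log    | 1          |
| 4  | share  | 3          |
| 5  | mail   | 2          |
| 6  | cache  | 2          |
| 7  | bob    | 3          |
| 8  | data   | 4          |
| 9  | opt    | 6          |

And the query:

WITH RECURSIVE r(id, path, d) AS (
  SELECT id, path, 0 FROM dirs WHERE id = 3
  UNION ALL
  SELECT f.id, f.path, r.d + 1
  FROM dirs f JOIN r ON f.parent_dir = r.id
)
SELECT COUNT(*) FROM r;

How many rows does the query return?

Base: id=3 (log) at d 0.
Iteration 1: rows with parent_dir in {3} -> share (id 4, d 1), bob (id 7, d 1).
Iteration 2: rows with parent_dir in {4,7} -> data (id 8, d 2).
Iteration 3: no rows with parent_dir in {8}; recursion stops.
Total rows emitted: 4.

4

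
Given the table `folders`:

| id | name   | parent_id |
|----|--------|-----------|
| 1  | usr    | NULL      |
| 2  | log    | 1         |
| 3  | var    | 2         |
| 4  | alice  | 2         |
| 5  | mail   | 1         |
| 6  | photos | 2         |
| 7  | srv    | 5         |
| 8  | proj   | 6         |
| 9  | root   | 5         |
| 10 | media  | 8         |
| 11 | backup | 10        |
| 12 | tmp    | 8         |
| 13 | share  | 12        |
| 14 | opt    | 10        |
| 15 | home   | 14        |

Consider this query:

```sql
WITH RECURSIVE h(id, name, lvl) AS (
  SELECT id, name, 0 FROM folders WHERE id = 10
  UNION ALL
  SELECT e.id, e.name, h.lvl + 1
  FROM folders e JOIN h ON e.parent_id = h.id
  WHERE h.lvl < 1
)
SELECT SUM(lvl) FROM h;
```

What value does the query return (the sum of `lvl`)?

Base: id=10 (media) at lvl 0.
Iteration 1: rows with parent_id in {10} -> backup (id 11, lvl 1), opt (id 14, lvl 1).
Iteration 2: lvl < 1 fails for all current rows; recursion stops.
SUM(lvl) = 0 + 1 + 1 = 2.

2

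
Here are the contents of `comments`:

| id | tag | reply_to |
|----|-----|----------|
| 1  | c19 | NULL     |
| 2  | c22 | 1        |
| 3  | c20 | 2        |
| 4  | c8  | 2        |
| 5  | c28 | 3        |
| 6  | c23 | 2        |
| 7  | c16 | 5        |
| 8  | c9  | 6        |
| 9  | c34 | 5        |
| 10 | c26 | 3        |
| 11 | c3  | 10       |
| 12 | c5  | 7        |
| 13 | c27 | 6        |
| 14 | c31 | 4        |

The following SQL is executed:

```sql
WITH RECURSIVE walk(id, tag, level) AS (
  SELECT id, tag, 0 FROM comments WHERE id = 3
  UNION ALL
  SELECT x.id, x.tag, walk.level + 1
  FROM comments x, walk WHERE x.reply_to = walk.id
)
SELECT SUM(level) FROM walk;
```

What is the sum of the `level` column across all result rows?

Base: id=3 (c20) at level 0.
Iteration 1: rows with reply_to in {3} -> c28 (id 5, level 1), c26 (id 10, level 1).
Iteration 2: rows with reply_to in {5,10} -> c16 (id 7, level 2), c34 (id 9, level 2), c3 (id 11, level 2).
Iteration 3: rows with reply_to in {7,9,11} -> c5 (id 12, level 3).
Iteration 4: no rows with reply_to in {12}; recursion stops.
SUM(level) = 0 + 1 + 1 + 2 + 2 + 2 + 3 = 11.

11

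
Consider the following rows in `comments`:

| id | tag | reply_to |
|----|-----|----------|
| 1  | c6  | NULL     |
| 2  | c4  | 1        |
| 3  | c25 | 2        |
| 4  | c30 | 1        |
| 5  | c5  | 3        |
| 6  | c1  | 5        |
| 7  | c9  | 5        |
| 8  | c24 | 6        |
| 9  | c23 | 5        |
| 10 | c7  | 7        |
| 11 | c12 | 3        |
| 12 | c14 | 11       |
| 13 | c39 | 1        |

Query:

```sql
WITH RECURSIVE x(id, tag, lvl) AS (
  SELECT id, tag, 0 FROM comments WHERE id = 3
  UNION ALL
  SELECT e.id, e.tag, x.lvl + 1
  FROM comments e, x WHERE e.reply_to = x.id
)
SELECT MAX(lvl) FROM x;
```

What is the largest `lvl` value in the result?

3

Base: id=3 (c25) at lvl 0.
Iteration 1: rows with reply_to in {3} -> c5 (id 5, lvl 1), c12 (id 11, lvl 1).
Iteration 2: rows with reply_to in {5,11} -> c1 (id 6, lvl 2), c9 (id 7, lvl 2), c23 (id 9, lvl 2), c14 (id 12, lvl 2).
Iteration 3: rows with reply_to in {6,7,9,12} -> c24 (id 8, lvl 3), c7 (id 10, lvl 3).
Iteration 4: no rows with reply_to in {8,10}; recursion stops.
lvl values: 0, 1, 1, 2, 2, 2, 2, 3, 3; the maximum is 3.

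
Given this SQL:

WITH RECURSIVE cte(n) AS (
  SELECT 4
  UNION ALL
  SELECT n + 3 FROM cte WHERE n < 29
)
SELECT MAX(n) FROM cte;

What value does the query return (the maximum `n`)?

31

Base: n=4.
Iteration 1: 4 < 29 holds -> n = 4 + 3 = 7.
Iteration 2: 7 < 29 holds -> n = 7 + 3 = 10.
Iteration 3: 10 < 29 holds -> n = 10 + 3 = 13.
Iteration 4: 13 < 29 holds -> n = 13 + 3 = 16.
Iteration 5: 16 < 29 holds -> n = 16 + 3 = 19.
Iteration 6: 19 < 29 holds -> n = 19 + 3 = 22.
Iteration 7: 22 < 29 holds -> n = 22 + 3 = 25.
Iteration 8: 25 < 29 holds -> n = 25 + 3 = 28.
Iteration 9: 28 < 29 holds -> n = 28 + 3 = 31.
Iteration 10: 31 < 29 fails; recursion stops.
n values: 4, 7, 10, 13, 16, 19, 22, 25, 28, 31; the maximum is 31.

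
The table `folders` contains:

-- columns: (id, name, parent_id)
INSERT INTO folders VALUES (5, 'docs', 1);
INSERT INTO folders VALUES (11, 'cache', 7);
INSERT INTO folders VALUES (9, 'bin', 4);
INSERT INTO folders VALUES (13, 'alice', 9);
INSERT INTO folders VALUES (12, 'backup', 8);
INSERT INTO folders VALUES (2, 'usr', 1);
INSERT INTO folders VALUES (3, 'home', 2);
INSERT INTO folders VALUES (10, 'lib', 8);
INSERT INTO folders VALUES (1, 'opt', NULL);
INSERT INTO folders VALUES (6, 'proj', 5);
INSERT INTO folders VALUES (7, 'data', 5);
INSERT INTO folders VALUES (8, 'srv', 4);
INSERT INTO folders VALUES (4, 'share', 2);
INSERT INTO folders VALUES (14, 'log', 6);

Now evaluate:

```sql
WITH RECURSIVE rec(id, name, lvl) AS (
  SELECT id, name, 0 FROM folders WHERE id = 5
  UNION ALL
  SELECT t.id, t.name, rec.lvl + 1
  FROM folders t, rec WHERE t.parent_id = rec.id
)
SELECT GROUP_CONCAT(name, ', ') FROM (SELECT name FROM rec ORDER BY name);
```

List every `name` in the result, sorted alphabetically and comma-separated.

Base: id=5 (docs) at lvl 0.
Iteration 1: rows with parent_id in {5} -> proj (id 6, lvl 1), data (id 7, lvl 1).
Iteration 2: rows with parent_id in {6,7} -> cache (id 11, lvl 2), log (id 14, lvl 2).
Iteration 3: no rows with parent_id in {11,14}; recursion stops.

cache, data, docs, log, proj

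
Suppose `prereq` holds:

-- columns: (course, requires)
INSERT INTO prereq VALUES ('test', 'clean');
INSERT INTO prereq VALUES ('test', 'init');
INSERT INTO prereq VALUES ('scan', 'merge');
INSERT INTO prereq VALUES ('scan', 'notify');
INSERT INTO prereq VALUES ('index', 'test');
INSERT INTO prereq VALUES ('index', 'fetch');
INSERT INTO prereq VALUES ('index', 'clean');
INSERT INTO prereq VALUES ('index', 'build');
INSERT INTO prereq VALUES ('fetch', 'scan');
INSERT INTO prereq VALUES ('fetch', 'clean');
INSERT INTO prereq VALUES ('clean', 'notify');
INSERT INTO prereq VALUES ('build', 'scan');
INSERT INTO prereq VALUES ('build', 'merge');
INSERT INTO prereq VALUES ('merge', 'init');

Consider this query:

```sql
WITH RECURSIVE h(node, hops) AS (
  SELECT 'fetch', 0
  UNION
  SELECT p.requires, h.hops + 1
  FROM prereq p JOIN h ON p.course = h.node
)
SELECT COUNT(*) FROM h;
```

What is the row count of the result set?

Base: (fetch, hops=0).
Iteration 1: edges from {fetch} -> (clean, hops=1), (scan, hops=1).
Iteration 2: edges from {clean,scan} -> (merge, hops=2), (notify, hops=2). [UNION drops 1 duplicate row(s)]
Iteration 3: edges from {merge,notify} -> (init, hops=3).
Iteration 4: no outgoing edges from {init}; recursion stops.
Total rows emitted: 6.

6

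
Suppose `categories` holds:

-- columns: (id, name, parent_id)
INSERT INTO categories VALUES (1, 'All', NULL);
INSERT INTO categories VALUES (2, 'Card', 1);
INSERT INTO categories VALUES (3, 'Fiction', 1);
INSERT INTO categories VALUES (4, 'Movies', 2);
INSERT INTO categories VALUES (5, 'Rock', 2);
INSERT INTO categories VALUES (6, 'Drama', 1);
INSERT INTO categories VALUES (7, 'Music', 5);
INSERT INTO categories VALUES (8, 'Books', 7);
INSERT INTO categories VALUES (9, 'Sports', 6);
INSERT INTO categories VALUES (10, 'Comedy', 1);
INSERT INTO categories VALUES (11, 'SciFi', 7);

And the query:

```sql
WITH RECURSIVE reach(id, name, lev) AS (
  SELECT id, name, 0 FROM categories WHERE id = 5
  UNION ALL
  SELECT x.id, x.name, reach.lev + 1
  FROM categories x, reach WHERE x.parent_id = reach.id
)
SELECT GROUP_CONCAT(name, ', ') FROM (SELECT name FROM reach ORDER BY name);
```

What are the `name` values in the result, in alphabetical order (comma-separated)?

Books, Music, Rock, SciFi

Base: id=5 (Rock) at lev 0.
Iteration 1: rows with parent_id in {5} -> Music (id 7, lev 1).
Iteration 2: rows with parent_id in {7} -> Books (id 8, lev 2), SciFi (id 11, lev 2).
Iteration 3: no rows with parent_id in {8,11}; recursion stops.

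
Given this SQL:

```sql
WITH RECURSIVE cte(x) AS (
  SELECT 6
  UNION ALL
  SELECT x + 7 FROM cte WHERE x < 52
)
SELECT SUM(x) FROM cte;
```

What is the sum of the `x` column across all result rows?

Base: x=6.
Iteration 1: 6 < 52 holds -> x = 6 + 7 = 13.
Iteration 2: 13 < 52 holds -> x = 13 + 7 = 20.
Iteration 3: 20 < 52 holds -> x = 20 + 7 = 27.
Iteration 4: 27 < 52 holds -> x = 27 + 7 = 34.
Iteration 5: 34 < 52 holds -> x = 34 + 7 = 41.
Iteration 6: 41 < 52 holds -> x = 41 + 7 = 48.
Iteration 7: 48 < 52 holds -> x = 48 + 7 = 55.
Iteration 8: 55 < 52 fails; recursion stops.
SUM(x) = 6 + 13 + 20 + 27 + 34 + 41 + 48 + 55 = 244.

244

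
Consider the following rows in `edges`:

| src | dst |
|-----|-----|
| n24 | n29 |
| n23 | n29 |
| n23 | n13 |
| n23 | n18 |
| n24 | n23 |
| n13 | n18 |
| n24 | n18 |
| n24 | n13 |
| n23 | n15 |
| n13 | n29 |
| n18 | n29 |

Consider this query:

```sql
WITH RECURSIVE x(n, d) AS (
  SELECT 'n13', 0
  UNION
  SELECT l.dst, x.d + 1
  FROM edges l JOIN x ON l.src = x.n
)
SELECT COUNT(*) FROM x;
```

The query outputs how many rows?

4

Base: (n13, d=0).
Iteration 1: edges from {n13} -> (n18, d=1), (n29, d=1).
Iteration 2: edges from {n18,n29} -> (n29, d=2).
Iteration 3: no outgoing edges from {n29}; recursion stops.
Total rows emitted: 4.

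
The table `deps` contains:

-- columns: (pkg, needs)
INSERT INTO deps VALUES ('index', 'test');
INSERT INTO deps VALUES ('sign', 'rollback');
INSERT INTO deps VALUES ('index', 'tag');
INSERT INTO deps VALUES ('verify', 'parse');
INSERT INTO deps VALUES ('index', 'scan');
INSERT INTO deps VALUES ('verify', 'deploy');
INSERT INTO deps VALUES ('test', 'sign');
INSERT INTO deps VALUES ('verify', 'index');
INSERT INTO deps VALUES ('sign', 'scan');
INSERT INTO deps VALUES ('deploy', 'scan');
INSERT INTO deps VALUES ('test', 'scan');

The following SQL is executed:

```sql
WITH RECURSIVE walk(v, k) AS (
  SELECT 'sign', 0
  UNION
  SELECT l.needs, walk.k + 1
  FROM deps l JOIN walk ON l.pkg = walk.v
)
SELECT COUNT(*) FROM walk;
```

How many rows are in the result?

3

Base: (sign, k=0).
Iteration 1: edges from {sign} -> (rollback, k=1), (scan, k=1).
Iteration 2: no outgoing edges from {rollback,scan}; recursion stops.
Total rows emitted: 3.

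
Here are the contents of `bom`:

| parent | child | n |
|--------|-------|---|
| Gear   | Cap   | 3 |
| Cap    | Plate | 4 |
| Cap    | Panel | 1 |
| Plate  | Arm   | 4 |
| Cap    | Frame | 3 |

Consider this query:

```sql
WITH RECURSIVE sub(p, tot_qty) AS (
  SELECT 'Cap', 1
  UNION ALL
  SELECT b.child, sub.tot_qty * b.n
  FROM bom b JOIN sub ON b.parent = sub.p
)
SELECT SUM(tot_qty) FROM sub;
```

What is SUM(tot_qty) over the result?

25

Base: (Cap, tot_qty=1).
Iteration 1: components of {Cap} -> Frame = 1*3 = 3, Panel = 1*1 = 1, Plate = 1*4 = 4.
Iteration 2: components of {Frame,Panel,Plate} -> Arm = 4*4 = 16.
Iteration 3: no further components; recursion stops.
SUM(tot_qty) = 1 + 4 + 1 + 3 + 16 = 25.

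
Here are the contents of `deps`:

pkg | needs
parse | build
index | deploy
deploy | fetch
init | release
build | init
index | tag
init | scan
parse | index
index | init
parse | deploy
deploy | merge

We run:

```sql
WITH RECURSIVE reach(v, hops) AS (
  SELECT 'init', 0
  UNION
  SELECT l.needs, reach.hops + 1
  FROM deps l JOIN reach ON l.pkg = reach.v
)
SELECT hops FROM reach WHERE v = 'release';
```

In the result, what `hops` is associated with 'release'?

Base: (init, hops=0).
Iteration 1: edges from {init} -> (release, hops=1), (scan, hops=1).
Iteration 2: no outgoing edges from {release,scan}; recursion stops.

1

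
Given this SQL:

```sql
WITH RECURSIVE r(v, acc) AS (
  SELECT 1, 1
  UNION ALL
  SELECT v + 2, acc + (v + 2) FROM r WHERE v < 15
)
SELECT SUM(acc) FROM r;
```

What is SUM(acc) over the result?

204

Base: v=1, acc=1.
Iteration 1: 1 < 15 holds -> v = 1 + 2 = 3, acc = 1 + 3 = 4.
Iteration 2: 3 < 15 holds -> v = 3 + 2 = 5, acc = 4 + 5 = 9.
Iteration 3: 5 < 15 holds -> v = 5 + 2 = 7, acc = 9 + 7 = 16.
Iteration 4: 7 < 15 holds -> v = 7 + 2 = 9, acc = 16 + 9 = 25.
Iteration 5: 9 < 15 holds -> v = 9 + 2 = 11, acc = 25 + 11 = 36.
Iteration 6: 11 < 15 holds -> v = 11 + 2 = 13, acc = 36 + 13 = 49.
Iteration 7: 13 < 15 holds -> v = 13 + 2 = 15, acc = 49 + 15 = 64.
Iteration 8: 15 < 15 fails; recursion stops.
SUM(acc) = 1 + 4 + 9 + 16 + 25 + 36 + 49 + 64 = 204.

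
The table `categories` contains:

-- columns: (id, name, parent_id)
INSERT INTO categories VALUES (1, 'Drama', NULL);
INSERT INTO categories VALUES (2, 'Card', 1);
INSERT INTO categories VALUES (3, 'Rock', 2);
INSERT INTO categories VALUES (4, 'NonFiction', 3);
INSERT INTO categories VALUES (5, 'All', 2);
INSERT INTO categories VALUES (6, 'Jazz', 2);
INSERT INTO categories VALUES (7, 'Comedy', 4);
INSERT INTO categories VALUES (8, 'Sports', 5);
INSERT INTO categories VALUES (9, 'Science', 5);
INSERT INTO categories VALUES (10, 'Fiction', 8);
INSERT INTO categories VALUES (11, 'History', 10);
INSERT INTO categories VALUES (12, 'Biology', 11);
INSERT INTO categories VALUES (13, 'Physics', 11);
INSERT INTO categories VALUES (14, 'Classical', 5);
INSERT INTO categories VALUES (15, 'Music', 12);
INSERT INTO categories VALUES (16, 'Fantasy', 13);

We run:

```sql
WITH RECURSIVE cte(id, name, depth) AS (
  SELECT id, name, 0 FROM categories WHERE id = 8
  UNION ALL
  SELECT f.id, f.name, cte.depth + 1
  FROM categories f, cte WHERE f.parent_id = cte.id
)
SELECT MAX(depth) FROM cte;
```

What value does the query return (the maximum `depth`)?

4

Base: id=8 (Sports) at depth 0.
Iteration 1: rows with parent_id in {8} -> Fiction (id 10, depth 1).
Iteration 2: rows with parent_id in {10} -> History (id 11, depth 2).
Iteration 3: rows with parent_id in {11} -> Biology (id 12, depth 3), Physics (id 13, depth 3).
Iteration 4: rows with parent_id in {12,13} -> Music (id 15, depth 4), Fantasy (id 16, depth 4).
Iteration 5: no rows with parent_id in {15,16}; recursion stops.
depth values: 0, 1, 2, 3, 3, 4, 4; the maximum is 4.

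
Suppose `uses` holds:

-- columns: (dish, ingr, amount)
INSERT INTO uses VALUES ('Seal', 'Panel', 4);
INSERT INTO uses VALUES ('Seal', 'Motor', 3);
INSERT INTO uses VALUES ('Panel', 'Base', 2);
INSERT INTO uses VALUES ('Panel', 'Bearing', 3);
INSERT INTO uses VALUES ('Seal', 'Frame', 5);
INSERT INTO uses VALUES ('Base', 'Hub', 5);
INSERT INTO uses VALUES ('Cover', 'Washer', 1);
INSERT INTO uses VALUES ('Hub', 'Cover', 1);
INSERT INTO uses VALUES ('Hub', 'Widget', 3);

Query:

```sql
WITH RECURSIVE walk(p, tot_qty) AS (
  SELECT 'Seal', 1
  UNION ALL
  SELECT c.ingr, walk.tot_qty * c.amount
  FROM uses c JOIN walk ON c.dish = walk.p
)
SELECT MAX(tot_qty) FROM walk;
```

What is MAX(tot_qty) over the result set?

Base: (Seal, tot_qty=1).
Iteration 1: components of {Seal} -> Frame = 1*5 = 5, Motor = 1*3 = 3, Panel = 1*4 = 4.
Iteration 2: components of {Frame,Motor,Panel} -> Base = 4*2 = 8, Bearing = 4*3 = 12.
Iteration 3: components of {Base,Bearing} -> Hub = 8*5 = 40.
Iteration 4: components of {Hub} -> Cover = 40*1 = 40, Widget = 40*3 = 120.
Iteration 5: components of {Cover,Widget} -> Washer = 40*1 = 40.
Iteration 6: no further components; recursion stops.
tot_qty values: 1, 4, 5, 3, 12, 8, 40, 120, 40, 40; the maximum is 120.

120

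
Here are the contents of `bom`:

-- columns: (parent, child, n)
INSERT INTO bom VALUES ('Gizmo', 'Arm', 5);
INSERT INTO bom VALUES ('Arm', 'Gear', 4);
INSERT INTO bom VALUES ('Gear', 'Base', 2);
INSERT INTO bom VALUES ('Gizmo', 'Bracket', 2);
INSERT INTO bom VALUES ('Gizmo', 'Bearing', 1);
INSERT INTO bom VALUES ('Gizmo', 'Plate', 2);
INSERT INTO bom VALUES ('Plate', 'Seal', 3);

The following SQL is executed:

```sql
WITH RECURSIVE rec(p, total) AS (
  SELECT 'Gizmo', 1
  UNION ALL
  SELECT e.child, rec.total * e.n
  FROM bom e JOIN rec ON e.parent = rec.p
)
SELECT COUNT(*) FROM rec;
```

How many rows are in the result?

Base: (Gizmo, total=1).
Iteration 1: components of {Gizmo} -> Arm = 1*5 = 5, Bearing = 1*1 = 1, Bracket = 1*2 = 2, Plate = 1*2 = 2.
Iteration 2: components of {Arm,Bearing,Bracket,Plate} -> Gear = 5*4 = 20, Seal = 2*3 = 6.
Iteration 3: components of {Gear,Seal} -> Base = 20*2 = 40.
Iteration 4: no further components; recursion stops.
Total rows emitted: 8.

8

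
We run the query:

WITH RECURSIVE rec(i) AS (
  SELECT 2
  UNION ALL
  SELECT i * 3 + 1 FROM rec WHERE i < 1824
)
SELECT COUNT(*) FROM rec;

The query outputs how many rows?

Base: i=2.
Iteration 1: 2 < 1824 holds -> i = 2 * 3 + 1 = 7.
Iteration 2: 7 < 1824 holds -> i = 7 * 3 + 1 = 22.
Iteration 3: 22 < 1824 holds -> i = 22 * 3 + 1 = 67.
Iteration 4: 67 < 1824 holds -> i = 67 * 3 + 1 = 202.
Iteration 5: 202 < 1824 holds -> i = 202 * 3 + 1 = 607.
Iteration 6: 607 < 1824 holds -> i = 607 * 3 + 1 = 1822.
Iteration 7: 1822 < 1824 holds -> i = 1822 * 3 + 1 = 5467.
Iteration 8: 5467 < 1824 fails; recursion stops.
Total rows emitted: 8.

8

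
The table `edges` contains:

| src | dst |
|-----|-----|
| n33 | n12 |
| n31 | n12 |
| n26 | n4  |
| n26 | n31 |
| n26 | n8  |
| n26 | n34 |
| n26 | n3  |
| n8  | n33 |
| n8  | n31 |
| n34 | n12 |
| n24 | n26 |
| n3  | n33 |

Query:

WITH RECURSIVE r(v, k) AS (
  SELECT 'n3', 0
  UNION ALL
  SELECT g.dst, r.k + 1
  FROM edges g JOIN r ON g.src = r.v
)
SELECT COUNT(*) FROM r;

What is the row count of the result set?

3

Base: (n3, k=0).
Iteration 1: edges from {n3} -> (n33, k=1).
Iteration 2: edges from {n33} -> (n12, k=2).
Iteration 3: no outgoing edges from {n12}; recursion stops.
Total rows emitted: 3.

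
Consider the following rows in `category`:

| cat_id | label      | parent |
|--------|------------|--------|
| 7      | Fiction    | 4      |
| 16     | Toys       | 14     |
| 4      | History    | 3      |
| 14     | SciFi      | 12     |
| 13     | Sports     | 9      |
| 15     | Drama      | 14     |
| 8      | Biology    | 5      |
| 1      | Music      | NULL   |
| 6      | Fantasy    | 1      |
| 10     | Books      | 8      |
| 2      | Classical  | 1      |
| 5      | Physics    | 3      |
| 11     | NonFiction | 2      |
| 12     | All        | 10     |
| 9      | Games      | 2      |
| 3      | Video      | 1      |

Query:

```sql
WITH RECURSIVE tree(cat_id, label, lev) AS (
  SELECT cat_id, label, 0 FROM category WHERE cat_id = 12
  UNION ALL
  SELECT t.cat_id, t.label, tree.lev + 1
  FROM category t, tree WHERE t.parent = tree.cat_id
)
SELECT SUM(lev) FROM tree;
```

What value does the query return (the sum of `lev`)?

5

Base: cat_id=12 (All) at lev 0.
Iteration 1: rows with parent in {12} -> SciFi (id 14, lev 1).
Iteration 2: rows with parent in {14} -> Drama (id 15, lev 2), Toys (id 16, lev 2).
Iteration 3: no rows with parent in {15,16}; recursion stops.
SUM(lev) = 0 + 1 + 2 + 2 = 5.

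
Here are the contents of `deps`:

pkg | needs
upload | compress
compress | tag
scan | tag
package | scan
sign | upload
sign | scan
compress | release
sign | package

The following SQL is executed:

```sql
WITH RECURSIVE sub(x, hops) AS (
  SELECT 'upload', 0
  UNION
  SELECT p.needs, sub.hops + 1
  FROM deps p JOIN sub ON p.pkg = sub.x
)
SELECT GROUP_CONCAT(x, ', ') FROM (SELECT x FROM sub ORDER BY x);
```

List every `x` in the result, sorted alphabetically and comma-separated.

compress, release, tag, upload

Base: (upload, hops=0).
Iteration 1: edges from {upload} -> (compress, hops=1).
Iteration 2: edges from {compress} -> (release, hops=2), (tag, hops=2).
Iteration 3: no outgoing edges from {release,tag}; recursion stops.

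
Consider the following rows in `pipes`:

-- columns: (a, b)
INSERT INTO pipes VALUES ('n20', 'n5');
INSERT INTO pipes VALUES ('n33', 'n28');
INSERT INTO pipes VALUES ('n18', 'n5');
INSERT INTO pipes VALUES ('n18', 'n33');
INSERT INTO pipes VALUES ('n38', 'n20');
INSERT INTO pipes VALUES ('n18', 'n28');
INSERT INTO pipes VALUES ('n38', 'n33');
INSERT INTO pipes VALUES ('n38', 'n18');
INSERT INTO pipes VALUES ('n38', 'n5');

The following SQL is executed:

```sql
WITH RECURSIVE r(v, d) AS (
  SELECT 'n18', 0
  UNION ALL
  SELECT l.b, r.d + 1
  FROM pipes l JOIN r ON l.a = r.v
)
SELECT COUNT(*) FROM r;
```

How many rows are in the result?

5

Base: (n18, d=0).
Iteration 1: edges from {n18} -> (n28, d=1), (n33, d=1), (n5, d=1).
Iteration 2: edges from {n28,n33,n5} -> (n28, d=2).
Iteration 3: no outgoing edges from {n28}; recursion stops.
Total rows emitted: 5.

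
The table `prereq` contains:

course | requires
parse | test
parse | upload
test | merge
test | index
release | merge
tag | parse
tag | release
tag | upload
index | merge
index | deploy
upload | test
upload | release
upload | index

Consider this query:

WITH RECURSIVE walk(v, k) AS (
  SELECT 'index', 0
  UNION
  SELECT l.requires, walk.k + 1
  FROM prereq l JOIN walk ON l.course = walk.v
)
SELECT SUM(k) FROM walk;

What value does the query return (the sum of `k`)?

Base: (index, k=0).
Iteration 1: edges from {index} -> (deploy, k=1), (merge, k=1).
Iteration 2: no outgoing edges from {deploy,merge}; recursion stops.
SUM(k) = 0 + 1 + 1 = 2.

2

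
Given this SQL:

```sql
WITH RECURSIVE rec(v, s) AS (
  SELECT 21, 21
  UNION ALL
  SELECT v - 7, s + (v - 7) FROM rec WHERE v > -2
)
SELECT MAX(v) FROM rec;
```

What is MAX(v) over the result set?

Base: v=21, s=21.
Iteration 1: 21 > -2 holds -> v = 21 - 7 = 14, s = 21 + 14 = 35.
Iteration 2: 14 > -2 holds -> v = 14 - 7 = 7, s = 35 + 7 = 42.
Iteration 3: 7 > -2 holds -> v = 7 - 7 = 0, s = 42 + 0 = 42.
Iteration 4: 0 > -2 holds -> v = 0 - 7 = -7, s = 42 + -7 = 35.
Iteration 5: -7 > -2 fails; recursion stops.
v values: 21, 14, 7, 0, -7; the maximum is 21.

21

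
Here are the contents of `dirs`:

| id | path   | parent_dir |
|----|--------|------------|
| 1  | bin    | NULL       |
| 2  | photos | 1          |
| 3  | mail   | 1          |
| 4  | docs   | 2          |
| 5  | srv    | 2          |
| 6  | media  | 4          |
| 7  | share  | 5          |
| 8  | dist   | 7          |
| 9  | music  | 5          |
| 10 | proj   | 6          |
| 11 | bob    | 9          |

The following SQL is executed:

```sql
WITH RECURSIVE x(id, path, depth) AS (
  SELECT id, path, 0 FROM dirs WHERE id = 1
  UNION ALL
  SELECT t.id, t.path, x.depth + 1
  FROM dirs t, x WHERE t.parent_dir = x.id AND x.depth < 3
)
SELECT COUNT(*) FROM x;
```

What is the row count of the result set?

8

Base: id=1 (bin) at depth 0.
Iteration 1: rows with parent_dir in {1} -> photos (id 2, depth 1), mail (id 3, depth 1).
Iteration 2: rows with parent_dir in {2,3} -> docs (id 4, depth 2), srv (id 5, depth 2).
Iteration 3: rows with parent_dir in {4,5} -> media (id 6, depth 3), share (id 7, depth 3), music (id 9, depth 3).
Iteration 4: depth < 3 fails for all current rows; recursion stops.
Total rows emitted: 8.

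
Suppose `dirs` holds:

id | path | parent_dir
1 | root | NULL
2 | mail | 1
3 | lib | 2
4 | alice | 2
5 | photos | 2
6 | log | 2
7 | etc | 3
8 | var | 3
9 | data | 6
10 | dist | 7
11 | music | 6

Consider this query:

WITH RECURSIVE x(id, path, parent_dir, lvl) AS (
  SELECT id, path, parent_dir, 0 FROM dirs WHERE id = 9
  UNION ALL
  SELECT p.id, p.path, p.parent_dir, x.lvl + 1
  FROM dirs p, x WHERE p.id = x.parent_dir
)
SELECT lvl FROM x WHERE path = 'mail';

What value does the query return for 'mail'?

2

Base: id=9 (data), parent_dir=6, lvl 0.
Iteration 1: join on id=6 -> log (id 6, parent_dir=2, lvl 1).
Iteration 2: join on id=2 -> mail (id 2, parent_dir=1, lvl 2).
Iteration 3: join on id=1 -> root (id 1, parent_dir=NULL, lvl 3).
Iteration 4: parent_dir is NULL; no match; recursion stops.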